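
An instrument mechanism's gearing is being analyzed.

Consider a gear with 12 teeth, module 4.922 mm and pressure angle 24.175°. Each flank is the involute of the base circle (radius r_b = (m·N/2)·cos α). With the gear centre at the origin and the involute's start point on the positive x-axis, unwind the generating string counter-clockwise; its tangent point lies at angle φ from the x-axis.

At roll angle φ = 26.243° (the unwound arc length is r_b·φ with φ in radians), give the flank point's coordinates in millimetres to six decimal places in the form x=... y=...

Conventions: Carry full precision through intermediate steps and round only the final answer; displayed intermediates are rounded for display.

x=29.621573 y=0.844973

single-mesh involute tooth geometry (12T wheel at module 4.922)
pitch radius r_p = m·N/2 = 4.922·12/2 = 29.532000
base radius r_b = r_p·cos α = 29.532000·cos 24.175° = 26.942011
roll angle φ = 26.243° = 0.45802676 rad
x = r_b·(cos φ + φ·sin φ) = 29.621573
y = r_b·(sin φ − φ·cos φ) = 0.844973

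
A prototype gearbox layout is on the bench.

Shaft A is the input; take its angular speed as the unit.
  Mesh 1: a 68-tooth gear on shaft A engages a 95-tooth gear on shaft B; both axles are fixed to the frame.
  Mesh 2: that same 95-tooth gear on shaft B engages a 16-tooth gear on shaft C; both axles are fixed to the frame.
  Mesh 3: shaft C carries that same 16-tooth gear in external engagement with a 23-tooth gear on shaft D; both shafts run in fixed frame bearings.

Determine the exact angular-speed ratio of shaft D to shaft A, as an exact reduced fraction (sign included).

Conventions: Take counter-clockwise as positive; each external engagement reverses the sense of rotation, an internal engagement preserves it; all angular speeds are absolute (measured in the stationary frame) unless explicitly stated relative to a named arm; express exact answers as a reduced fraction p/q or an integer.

-68/23

class = fixed-axis compound train [3 meshes; 3 ratios multiply, 3 sense flips]
mesh 1 [68T→95T]: running ratio 68/95, sense −
mesh 2 [95T→16T]: running ratio 17/4, sense +
mesh 3 [16T→23T]: running ratio 68/23, sense −
ω_out/ω_in = -68/23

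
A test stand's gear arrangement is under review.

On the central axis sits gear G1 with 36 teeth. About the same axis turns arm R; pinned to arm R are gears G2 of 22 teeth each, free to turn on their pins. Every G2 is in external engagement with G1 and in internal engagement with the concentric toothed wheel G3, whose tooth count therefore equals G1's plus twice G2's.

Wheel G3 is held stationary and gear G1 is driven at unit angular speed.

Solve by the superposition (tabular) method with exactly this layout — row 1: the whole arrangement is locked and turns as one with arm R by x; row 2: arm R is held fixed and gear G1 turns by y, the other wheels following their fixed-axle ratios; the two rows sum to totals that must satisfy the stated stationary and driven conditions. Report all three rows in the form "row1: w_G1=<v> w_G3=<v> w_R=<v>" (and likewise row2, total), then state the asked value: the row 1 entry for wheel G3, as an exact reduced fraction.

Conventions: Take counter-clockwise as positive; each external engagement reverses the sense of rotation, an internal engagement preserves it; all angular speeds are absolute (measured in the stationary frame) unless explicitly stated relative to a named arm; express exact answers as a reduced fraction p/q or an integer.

planetary set (36T centre, 22T on arm, 80T internal) — Willis relation
row 1 (train locked, turned with arm): all members turn x
row 2 — arm fixed, fixed-axis ratios: sun y, ring −(36/80)·y, arm 0
boundary: total ω_ring = x − (36/80)·y = 0 and total ω_sun = x + y = 1  ⇒  y = 20/29, x = 9/29
row 2 ring = −(36/80)·20/29 = -9/29
totals (row 1 + row 2): sun 9/29 + 20/29 = 1, ring 9/29 + (-9/29) = 0, arm 9/29 + 0 = 9/29
asked cell (row1, ring) = 9/29

row1: w_G1=9/29 w_G3=9/29 w_R=9/29
row2: w_G1=20/29 w_G3=-9/29 w_R=0
total: w_G1=1 w_G3=0 w_R=9/29
asked value: 9/29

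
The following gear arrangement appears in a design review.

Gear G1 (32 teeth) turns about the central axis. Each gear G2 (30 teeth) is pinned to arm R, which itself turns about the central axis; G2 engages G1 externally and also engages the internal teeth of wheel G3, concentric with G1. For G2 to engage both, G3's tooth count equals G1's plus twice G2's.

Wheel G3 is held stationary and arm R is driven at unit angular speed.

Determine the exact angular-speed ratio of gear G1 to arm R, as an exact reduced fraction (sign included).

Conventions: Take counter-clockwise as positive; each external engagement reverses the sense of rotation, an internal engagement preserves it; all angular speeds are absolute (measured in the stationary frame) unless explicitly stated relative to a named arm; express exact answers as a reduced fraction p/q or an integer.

planetary set (32T centre, 30T on arm, 92T internal) — Willis relation
ring teeth: 32 + 2·30 = 92
32(ω_sun−ω_arm) = −92(ω_ring−ω_arm),  ω_ring = 0, ω_arm = 1
ω_sun = 1 − (92/32)(0−1) = 31/8
ω_out/ω_in = 31/8

31/8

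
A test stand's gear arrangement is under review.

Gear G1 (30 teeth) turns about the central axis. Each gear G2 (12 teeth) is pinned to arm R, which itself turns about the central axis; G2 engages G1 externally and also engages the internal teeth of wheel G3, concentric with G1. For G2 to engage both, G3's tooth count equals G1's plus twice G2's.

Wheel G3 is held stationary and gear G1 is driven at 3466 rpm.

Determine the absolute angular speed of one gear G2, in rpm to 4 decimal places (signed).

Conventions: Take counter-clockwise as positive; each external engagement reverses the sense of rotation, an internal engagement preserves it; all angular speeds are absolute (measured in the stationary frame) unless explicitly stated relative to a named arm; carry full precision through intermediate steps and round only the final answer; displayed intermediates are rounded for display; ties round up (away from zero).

planetary set (30T centre, 12T on arm, 54T internal) — Willis relation
normalise by the input: solve with ω_sun = 1, then scale by 3466 rpm
ring teeth: 30 + 2·12 = 54
30(ω_sun−ω_arm) = −54(ω_ring−ω_arm),  ω_ring = 0, ω_sun = 1
30(1−ω_arm) = −54(0−ω_arm)  ⇒  84·ω_arm = 30  ⇒  ω_arm = 5/14
sun–planet mesh: 30·(1−5/14) = −12·(ω_p−ω_arm)  ⇒  ω_p−ω_arm = -45/28
ω_p = 5/14 − 45/28 = -5/4
scale: ω_p = -5/4 × 3466 rpm = -4332.5000 rpm

-4332.5000 rpm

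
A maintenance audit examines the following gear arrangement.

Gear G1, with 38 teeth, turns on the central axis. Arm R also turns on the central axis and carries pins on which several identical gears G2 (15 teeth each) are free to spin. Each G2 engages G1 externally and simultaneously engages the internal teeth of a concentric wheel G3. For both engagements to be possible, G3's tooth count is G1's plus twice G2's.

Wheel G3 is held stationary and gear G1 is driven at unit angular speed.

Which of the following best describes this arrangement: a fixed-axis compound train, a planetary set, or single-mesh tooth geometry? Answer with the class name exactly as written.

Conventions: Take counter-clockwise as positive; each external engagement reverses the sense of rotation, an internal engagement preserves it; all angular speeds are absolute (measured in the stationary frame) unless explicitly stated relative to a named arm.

planetary set

topology: planetary set — G1 38T / G2 15T / G3 68T, arm = carrier (Willis)
classification: planetary set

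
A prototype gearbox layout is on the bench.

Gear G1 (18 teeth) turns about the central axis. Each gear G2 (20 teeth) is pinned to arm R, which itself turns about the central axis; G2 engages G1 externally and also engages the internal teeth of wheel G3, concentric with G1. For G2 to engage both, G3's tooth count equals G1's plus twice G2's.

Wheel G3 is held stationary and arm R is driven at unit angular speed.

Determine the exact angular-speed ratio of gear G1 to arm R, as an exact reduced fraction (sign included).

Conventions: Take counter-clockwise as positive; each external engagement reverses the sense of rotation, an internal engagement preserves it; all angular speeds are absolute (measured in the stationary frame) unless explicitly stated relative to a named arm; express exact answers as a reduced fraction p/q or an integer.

recognized (axles ride arm R): planetary set, 18/20/58 teeth
ring teeth: 18 + 2·20 = 58
18(ω_sun−ω_arm) = −58(ω_ring−ω_arm),  ω_ring = 0, ω_arm = 1
ω_sun = 1 − (58/18)(0−1) = 38/9
ω_out/ω_in = 38/9

38/9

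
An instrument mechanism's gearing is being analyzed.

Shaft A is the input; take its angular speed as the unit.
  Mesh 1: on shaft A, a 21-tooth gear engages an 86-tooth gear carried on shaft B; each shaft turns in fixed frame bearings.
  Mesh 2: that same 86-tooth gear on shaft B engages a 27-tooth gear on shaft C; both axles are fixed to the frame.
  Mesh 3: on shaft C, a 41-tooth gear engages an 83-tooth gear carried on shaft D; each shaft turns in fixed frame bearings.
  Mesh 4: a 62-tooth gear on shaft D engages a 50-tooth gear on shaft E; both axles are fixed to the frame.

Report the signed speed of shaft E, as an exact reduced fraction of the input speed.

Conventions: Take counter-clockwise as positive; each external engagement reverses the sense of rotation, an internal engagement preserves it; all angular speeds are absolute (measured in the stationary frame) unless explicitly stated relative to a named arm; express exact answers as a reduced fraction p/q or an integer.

4-mesh fixed-axis compound train (all bearings frame-fixed)
mesh 1 [21T→86T]: |ω|/ω_in = 1×21/86 = 21/86, sense flips to −
mesh 2 [86T→27T]: |ω|/ω_in = (21/86)×86/27 = 7/9, sense flips to +
mesh 3 [41T→83T]: |ω|/ω_in = (7/9)×41/83 = 287/747, sense flips to −
mesh 4 [62T→50T]: |ω|/ω_in = (287/747)×62/50 = 8897/18675, sense flips to +
signed output speed (× input speed) = 8897/18675

8897/18675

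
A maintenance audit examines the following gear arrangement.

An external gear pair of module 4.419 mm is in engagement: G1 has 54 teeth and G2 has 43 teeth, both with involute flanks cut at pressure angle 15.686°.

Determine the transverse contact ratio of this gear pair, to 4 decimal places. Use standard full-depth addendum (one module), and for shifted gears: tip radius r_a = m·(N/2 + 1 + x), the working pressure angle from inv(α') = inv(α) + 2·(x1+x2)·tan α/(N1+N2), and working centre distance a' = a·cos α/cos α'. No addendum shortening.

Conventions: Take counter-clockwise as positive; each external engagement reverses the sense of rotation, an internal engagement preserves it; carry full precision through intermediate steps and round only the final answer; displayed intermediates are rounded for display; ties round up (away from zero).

2.0212

class = single-mesh tooth geometry [involute pair 54T × 43T, m = 4.419]
base radii: r_b1 = 114.869526, r_b2 = 91.470178
tip radii: r_a1 = 123.732000, r_a2 = 99.427500
no profile shift: α' = α, a' = a
action lengths: √(r_a1²−r_b1²) = 45.984778, √(r_a2²−r_b2²) = 38.974790
base pitch p_b = π·m·cos α = 13.365676
CR = (45.984778 + 38.974790 − 214.321500·sin 15.68600°)/13.365676 = 2.021184
contact ratio ≈ 2.0212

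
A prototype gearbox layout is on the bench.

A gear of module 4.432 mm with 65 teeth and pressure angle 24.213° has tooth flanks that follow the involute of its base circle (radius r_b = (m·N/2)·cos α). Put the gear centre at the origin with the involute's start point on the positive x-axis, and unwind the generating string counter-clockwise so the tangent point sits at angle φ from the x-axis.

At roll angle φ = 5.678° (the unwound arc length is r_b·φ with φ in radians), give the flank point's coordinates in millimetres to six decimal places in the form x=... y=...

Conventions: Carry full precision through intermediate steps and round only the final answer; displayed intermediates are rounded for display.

class = single-mesh tooth geometry [base-circle involute, m = 4.432, 65T]
pitch radius r_p = m·N/2 = 4.432·65/2 = 144.040000
base radius r_b = r_p·cos α = 144.040000·cos 24.213° = 131.368381
roll angle φ = 5.678° = 0.09909979 rad
x = r_b·(cos φ + φ·sin φ) = 132.011868
y = r_b·(sin φ − φ·cos φ) = 0.042576

x=132.011868 y=0.042576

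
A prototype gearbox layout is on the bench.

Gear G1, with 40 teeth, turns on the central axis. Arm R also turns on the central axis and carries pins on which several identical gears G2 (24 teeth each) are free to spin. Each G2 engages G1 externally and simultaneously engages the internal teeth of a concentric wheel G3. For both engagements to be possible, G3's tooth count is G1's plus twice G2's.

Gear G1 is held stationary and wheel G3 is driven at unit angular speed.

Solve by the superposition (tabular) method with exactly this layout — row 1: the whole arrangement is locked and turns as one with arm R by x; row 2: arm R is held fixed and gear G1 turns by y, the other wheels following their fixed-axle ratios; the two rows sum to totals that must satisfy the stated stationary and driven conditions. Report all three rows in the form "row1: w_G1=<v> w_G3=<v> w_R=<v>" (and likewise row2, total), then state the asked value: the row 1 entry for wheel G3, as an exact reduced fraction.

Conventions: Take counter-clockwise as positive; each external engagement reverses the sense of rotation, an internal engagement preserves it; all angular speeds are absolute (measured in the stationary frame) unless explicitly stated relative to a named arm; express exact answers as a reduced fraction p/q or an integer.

recognized (axles ride arm R): planetary set, 40/24/88 teeth
row 1 (train locked, turned with arm): all members turn x
superposition row 2 [arm held]: sun y, ring −(40/88)·y, arm 0
boundary: total ω_sun = x + y = 0 and total ω_ring = x − (40/88)·y = 1  ⇒  y = -11/16, x = 11/16
row 2 ring = −(40/88)·(-11/16) = 5/16
totals (row 1 + row 2): sun 11/16 + (-11/16) = 0, ring 11/16 + 5/16 = 1, arm 11/16 + 0 = 11/16
asked cell (row1, ring) = 11/16

row1: w_G1=11/16 w_G3=11/16 w_R=11/16
row2: w_G1=-11/16 w_G3=5/16 w_R=0
total: w_G1=0 w_G3=1 w_R=11/16
asked value: 11/16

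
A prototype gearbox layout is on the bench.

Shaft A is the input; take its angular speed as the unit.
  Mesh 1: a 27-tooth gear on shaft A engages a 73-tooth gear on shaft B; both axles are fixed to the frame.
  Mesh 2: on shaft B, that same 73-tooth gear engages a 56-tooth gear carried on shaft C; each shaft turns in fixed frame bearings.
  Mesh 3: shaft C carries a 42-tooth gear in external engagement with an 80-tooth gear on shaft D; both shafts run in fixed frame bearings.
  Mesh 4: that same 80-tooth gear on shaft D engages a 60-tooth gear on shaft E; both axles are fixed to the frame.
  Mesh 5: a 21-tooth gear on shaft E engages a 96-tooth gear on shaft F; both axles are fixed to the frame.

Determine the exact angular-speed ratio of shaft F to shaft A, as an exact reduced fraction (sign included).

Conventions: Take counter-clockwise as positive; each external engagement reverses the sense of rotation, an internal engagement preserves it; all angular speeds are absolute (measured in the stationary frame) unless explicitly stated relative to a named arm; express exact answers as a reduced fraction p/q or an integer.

-189/2560

class = fixed-axis compound train [5 meshes; 5 ratios multiply, 5 sense flips]
mesh 1 [27T→73T]: running ratio 27/73, sense −
mesh 2 [73T→56T]: running ratio 27/56, sense +
mesh 3 [42T→80T]: running ratio 81/320, sense −
mesh 4 [80T→60T]: running ratio 27/80, sense +
mesh 5 [21T→96T]: running ratio 189/2560, sense −
ω_out/ω_in = -189/2560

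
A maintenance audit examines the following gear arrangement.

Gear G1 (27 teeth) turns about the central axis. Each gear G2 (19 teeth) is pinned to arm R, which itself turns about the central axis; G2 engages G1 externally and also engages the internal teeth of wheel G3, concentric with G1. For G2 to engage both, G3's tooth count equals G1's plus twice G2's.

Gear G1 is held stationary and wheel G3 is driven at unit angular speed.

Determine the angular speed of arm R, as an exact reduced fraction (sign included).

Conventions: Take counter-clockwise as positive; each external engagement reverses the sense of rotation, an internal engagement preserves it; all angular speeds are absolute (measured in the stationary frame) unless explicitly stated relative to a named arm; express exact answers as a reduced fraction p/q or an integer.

recognized (axles ride arm R): planetary set, 27/19/65 teeth
ring teeth: 27 + 2·19 = 65
27(ω_sun−ω_arm) = −65(ω_ring−ω_arm),  ω_sun = 0, ω_ring = 1
27(0−ω_arm) = −65(1−ω_arm)  ⇒  92·ω_arm = 65  ⇒  ω_arm = 65/92
exact speed ratio = 65/92

65/92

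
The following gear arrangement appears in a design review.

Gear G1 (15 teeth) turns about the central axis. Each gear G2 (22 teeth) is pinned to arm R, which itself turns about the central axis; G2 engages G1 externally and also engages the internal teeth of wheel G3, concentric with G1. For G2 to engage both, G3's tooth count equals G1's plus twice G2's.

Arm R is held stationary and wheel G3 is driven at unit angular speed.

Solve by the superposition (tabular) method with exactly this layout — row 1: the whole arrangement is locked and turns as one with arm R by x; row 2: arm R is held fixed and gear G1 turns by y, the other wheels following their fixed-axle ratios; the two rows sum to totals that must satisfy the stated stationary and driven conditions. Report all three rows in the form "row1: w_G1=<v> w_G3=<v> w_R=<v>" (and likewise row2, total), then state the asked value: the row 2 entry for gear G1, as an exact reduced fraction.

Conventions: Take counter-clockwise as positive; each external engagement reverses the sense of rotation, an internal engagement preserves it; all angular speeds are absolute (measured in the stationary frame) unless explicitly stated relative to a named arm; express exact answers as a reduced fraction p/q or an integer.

planetary set (15T centre, 22T on arm, 59T internal) — Willis relation
row 1 — lock + rotate with arm: ω_sun = ω_ring = ω_arm = x
superposition row 2 [arm held]: sun y, ring −(15/59)·y, arm 0
boundary: total ω_arm = x = 0 and total ω_ring = x − (15/59)·y = 1  ⇒  y = -59/15, x = 0
row 2 ring = −(15/59)·(-59/15) = 1
totals (row 1 + row 2): sun 0 + (-59/15) = -59/15, ring 0 + 1 = 1, arm 0 + 0 = 0
asked cell (row2, sun) = -59/15

row1: w_G1=0 w_G3=0 w_R=0
row2: w_G1=-59/15 w_G3=1 w_R=0
total: w_G1=-59/15 w_G3=1 w_R=0
asked value: -59/15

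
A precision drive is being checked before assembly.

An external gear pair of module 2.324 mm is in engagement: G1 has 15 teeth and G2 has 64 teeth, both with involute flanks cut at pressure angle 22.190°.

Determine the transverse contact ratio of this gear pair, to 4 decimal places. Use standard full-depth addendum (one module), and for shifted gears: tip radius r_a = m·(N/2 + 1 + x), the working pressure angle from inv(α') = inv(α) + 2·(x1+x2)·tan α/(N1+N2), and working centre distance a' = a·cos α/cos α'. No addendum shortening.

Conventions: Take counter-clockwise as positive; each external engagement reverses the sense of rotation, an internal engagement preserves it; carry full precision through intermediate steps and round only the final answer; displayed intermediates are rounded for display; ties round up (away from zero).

topology: single-mesh involute geometry — m = 2.324, 15T/64T pair
base radii: r_b1 = 16.139073, r_b2 = 68.860047
tip radii: r_a1 = 19.754000, r_a2 = 76.692000
no profile shift: α' = α, a' = a
action lengths: √(r_a1²−r_b1²) = 11.390822, √(r_a2²−r_b2²) = 33.763246
base pitch p_b = π·m·cos α = 6.760319
CR = (11.390822 + 33.763246 − 91.798000·sin 22.19000°)/6.760319 = 1.550796
contact ratio ≈ 1.5508

1.5508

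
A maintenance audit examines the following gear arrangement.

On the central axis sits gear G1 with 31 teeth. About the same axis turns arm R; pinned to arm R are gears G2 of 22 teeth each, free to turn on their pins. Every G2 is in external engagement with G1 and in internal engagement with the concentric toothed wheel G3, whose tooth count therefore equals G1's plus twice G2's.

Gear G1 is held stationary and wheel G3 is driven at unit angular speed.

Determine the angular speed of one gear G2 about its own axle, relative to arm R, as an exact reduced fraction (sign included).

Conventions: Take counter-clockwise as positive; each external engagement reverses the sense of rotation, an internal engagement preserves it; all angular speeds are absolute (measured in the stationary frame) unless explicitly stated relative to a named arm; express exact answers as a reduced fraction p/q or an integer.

2325/2332

class = planetary set [G3 = 31+2·22 = 75; Willis about the carrier]
ring teeth: 31 + 2·22 = 75
31(ω_sun−ω_arm) = −75(ω_ring−ω_arm),  ω_sun = 0, ω_ring = 1
31(0−ω_arm) = −75(1−ω_arm)  ⇒  106·ω_arm = 75  ⇒  ω_arm = 75/106
sun–planet mesh: 31·(0−75/106) = −22·(ω_p−ω_arm)  ⇒  ω_p−ω_arm = 2325/2332
exact speed ratio = 2325/2332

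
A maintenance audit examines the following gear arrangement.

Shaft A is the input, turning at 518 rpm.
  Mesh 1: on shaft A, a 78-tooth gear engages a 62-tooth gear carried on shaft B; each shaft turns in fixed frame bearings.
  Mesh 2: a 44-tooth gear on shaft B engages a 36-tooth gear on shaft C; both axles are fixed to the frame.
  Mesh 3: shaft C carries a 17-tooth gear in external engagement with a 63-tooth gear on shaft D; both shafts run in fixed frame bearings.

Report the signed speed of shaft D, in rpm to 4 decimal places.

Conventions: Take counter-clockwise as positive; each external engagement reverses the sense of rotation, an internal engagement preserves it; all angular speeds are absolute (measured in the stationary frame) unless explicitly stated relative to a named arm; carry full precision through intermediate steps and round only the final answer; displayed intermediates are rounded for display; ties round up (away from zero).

3-mesh fixed-axis compound train (all bearings frame-fixed)
mesh 1 [78T→62T]: ω = 518.0000×78/62 = 651.6774 rpm, sense flips to −
mesh 2 [44T→36T]: ω = 651.6774×44/36 = 796.4946 rpm, sense flips to +
mesh 3 [17T→63T]: ω = 796.4946×17/63 = 214.9271 rpm, sense flips to −
signed output speed = -214.9271 rpm

-214.9271 rpm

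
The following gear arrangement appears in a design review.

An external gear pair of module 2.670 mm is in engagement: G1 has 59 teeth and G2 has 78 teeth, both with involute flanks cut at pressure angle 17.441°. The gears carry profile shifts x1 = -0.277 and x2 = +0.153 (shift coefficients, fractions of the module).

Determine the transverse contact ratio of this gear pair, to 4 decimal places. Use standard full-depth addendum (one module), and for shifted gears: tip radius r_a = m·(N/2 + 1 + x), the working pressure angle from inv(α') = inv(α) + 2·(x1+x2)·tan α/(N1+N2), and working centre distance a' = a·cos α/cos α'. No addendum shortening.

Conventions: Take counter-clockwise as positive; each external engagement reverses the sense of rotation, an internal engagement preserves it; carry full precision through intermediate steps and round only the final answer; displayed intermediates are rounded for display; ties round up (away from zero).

2.0029

single-mesh involute tooth geometry (59T engaging 78T at module 2.670)
base radii: r_b1 = 75.143865, r_b2 = 99.342737
tip radii: r_a1 = 80.695410, r_a2 = 107.208510
inv(α') = inv(17.441°) + 2·(-0.277+0.153)·tan α/(59+78) = 0.00919546  ⇒  α' = 17.10399°
a' = a·cos α / cos α' = 182.8950·cos 17.441°/cos 17.10399° = 182.560801
action lengths: √(r_a1²−r_b1²) = 29.413410, √(r_a2²−r_b2²) = 40.307384
base pitch p_b = π·m·cos α = 8.002421
CR = (29.413410 + 40.307384 − 182.560801·sin 17.10399°)/8.002421 = 2.002946
contact ratio ≈ 2.0029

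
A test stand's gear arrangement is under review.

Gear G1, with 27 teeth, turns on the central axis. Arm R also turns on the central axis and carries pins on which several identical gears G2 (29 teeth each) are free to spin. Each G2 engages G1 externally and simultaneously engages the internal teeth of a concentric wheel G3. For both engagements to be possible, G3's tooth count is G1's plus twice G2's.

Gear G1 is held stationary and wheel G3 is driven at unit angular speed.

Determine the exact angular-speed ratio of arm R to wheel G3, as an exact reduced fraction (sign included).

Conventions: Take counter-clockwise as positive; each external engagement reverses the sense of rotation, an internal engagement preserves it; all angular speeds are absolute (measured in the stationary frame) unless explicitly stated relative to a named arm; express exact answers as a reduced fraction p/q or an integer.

85/112

class = planetary set [G3 = 27+2·29 = 85; Willis about the carrier]
ring teeth: 27 + 2·29 = 85
27(ω_sun−ω_arm) = −85(ω_ring−ω_arm),  ω_sun = 0, ω_ring = 1
27(0−ω_arm) = −85(1−ω_arm)  ⇒  112·ω_arm = 85  ⇒  ω_arm = 85/112
ω_out/ω_in = 85/112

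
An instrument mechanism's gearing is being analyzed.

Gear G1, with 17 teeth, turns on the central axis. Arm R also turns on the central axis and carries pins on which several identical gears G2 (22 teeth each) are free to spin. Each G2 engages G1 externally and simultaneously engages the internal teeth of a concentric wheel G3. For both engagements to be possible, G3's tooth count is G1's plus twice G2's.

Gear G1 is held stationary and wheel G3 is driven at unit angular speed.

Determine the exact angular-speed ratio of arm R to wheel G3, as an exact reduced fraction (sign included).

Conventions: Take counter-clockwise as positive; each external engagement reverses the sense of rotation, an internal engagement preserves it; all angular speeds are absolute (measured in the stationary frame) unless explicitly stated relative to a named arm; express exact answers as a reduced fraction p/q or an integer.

61/78

class = planetary set [G3 = 17+2·22 = 61; Willis about the carrier]
ring teeth: 17 + 2·22 = 61
17(ω_sun−ω_arm) = −61(ω_ring−ω_arm),  ω_sun = 0, ω_ring = 1
17(0−ω_arm) = −61(1−ω_arm)  ⇒  78·ω_arm = 61  ⇒  ω_arm = 61/78
ω_out/ω_in = 61/78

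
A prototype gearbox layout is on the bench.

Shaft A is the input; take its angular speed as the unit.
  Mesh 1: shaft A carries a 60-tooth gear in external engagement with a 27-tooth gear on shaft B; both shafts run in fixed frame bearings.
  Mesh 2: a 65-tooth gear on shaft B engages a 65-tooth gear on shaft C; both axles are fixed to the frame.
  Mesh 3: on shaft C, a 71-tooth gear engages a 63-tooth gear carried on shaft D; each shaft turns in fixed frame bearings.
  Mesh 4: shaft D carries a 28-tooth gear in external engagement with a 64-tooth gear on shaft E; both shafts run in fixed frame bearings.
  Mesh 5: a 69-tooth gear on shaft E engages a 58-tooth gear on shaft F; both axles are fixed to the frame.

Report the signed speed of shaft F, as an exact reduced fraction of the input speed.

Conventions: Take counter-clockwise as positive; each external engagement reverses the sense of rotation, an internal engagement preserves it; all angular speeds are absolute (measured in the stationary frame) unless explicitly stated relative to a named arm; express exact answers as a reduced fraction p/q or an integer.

-8165/6264

5-mesh fixed-axis compound train (all bearings frame-fixed)
mesh 1 [60T→27T]: |ω|/ω_in = 1×60/27 = 20/9, sense flips to −
mesh 2 [65T→65T]: |ω|/ω_in = (20/9)×65/65 = 20/9, sense flips to +
mesh 3 [71T→63T]: |ω|/ω_in = (20/9)×71/63 = 1420/567, sense flips to −
mesh 4 [28T→64T]: |ω|/ω_in = (1420/567)×28/64 = 355/324, sense flips to +
mesh 5 [69T→58T]: |ω|/ω_in = (355/324)×69/58 = 8165/6264, sense flips to −
signed output speed (× input speed) = -8165/6264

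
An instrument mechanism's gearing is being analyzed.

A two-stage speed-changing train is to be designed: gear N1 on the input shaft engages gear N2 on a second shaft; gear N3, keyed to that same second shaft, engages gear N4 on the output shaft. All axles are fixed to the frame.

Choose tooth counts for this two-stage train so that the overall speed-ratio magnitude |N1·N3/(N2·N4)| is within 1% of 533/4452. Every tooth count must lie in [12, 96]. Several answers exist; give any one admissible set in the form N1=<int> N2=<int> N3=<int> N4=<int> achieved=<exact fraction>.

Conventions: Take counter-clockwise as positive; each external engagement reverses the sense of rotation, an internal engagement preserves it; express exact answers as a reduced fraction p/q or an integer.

class = fixed-axis compound train [2-stage, 533/4452 wanted]
target = 533/4452 in lowest terms: an exact hit needs N1·N3 = k·533 and N2·N4 = k·4452 for one integer k, every count in [12, 96]; additionally prefer no 1:1 stage (N1 ≠ N2, N3 ≠ N4)
k = 1: N1·N3 = 533 = 13·41, N2·N4 = 4452 = 53·84
achieved = 13·41/(53·84) = 533/4452; |achieved − target| = 0 ≤ 533/445200 ✓

N1=13 N2=53 N3=41 N4=84 achieved=533/4452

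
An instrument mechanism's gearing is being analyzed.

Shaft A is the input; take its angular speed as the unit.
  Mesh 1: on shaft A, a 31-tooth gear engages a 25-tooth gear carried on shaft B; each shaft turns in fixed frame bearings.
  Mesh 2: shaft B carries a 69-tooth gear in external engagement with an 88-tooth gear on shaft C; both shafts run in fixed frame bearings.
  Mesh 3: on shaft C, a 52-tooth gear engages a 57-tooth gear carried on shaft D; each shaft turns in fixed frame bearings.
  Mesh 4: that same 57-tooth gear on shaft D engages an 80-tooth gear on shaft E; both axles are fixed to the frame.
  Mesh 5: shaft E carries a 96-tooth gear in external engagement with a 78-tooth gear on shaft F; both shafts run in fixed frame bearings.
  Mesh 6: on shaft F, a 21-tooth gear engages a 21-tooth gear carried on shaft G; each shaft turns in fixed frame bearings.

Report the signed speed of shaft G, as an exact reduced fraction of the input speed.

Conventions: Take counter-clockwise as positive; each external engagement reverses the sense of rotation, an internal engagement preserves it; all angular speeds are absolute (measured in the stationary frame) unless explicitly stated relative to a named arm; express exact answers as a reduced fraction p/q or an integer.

2139/2750

6-mesh fixed-axis compound train (all bearings frame-fixed)
mesh 1 [31T→25T]: |ω|/ω_in = 1×31/25 = 31/25, sense flips to −
mesh 2 [69T→88T]: |ω|/ω_in = (31/25)×69/88 = 2139/2200, sense flips to +
mesh 3 [52T→57T]: |ω|/ω_in = (2139/2200)×52/57 = 9269/10450, sense flips to −
mesh 4 [57T→80T]: |ω|/ω_in = (9269/10450)×57/80 = 27807/44000, sense flips to +
mesh 5 [96T→78T]: |ω|/ω_in = (27807/44000)×96/78 = 2139/2750, sense flips to −
mesh 6 [21T→21T]: |ω|/ω_in = (2139/2750)×21/21 = 2139/2750, sense flips to +
signed output speed (× input speed) = 2139/2750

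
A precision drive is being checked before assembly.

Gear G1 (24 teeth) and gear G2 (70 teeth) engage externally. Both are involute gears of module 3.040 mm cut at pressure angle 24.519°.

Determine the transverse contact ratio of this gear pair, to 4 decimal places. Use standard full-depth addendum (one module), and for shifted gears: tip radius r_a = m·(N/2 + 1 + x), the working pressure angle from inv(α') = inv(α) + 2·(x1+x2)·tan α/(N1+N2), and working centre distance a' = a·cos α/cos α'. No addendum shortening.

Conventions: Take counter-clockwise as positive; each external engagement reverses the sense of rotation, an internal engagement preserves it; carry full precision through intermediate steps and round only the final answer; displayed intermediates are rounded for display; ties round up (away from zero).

class = single-mesh tooth geometry [involute pair 24T × 70T, m = 3.040]
base radii: r_b1 = 33.190369, r_b2 = 96.805242
tip radii: r_a1 = 39.520000, r_a2 = 109.440000
no profile shift: α' = α, a' = a
action lengths: √(r_a1²−r_b1²) = 21.452968, √(r_a2²−r_b2²) = 51.047612
base pitch p_b = π·m·cos α = 8.689218
CR = (21.452968 + 51.047612 − 142.880000·sin 24.51900°)/8.689218 = 1.519826
contact ratio ≈ 1.5198

1.5198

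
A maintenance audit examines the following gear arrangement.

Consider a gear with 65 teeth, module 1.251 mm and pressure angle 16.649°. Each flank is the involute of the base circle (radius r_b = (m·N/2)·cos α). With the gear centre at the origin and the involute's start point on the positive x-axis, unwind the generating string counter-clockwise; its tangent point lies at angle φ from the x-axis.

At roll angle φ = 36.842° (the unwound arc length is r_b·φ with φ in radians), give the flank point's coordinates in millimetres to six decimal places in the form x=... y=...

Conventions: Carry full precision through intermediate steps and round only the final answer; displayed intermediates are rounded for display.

single-mesh involute tooth geometry (65T wheel at module 1.251)
pitch radius r_p = m·N/2 = 1.251·65/2 = 40.657500
base radius r_b = r_p·cos α = 40.657500·cos 16.649° = 38.953052
roll angle φ = 36.842° = 0.64301420 rad
x = r_b·(cos φ + φ·sin φ) = 46.192479
y = r_b·(sin φ − φ·cos φ) = 3.311448

x=46.192479 y=3.311448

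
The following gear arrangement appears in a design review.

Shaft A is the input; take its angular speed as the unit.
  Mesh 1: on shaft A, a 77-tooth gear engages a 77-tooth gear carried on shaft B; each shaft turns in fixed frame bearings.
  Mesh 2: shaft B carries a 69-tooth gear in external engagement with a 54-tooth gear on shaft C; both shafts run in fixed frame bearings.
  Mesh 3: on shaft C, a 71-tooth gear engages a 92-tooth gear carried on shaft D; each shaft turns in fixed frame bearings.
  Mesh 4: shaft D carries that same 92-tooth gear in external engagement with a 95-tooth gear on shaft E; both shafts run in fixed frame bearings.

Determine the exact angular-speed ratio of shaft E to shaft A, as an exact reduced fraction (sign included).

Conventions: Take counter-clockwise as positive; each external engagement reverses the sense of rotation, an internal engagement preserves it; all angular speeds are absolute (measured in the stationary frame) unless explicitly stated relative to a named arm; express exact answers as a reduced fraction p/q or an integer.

1633/1710

class = fixed-axis compound train [4 meshes; 4 ratios multiply, 4 sense flips]
mesh 1 [77T→77T]: running ratio 1, sense −
mesh 2 [69T→54T]: running ratio 23/18, sense +
mesh 3 [71T→92T]: running ratio 71/72, sense −
mesh 4 [92T→95T]: running ratio 1633/1710, sense +
ω_out/ω_in = 1633/1710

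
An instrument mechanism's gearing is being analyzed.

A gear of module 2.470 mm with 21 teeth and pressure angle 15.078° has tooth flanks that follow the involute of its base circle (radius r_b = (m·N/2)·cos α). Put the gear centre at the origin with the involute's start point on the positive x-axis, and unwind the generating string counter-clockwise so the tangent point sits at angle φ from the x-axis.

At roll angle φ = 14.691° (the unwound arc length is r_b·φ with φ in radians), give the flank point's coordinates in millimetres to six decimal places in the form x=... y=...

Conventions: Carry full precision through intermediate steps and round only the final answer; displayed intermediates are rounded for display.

x=25.851832 y=0.139791

single-mesh involute tooth geometry (21T wheel at module 2.470)
pitch radius r_p = m·N/2 = 2.470·21/2 = 25.935000
base radius r_b = r_p·cos α = 25.935000·cos 15.078° = 25.042125
roll angle φ = 14.691° = 0.25640632 rad
x = r_b·(cos φ + φ·sin φ) = 25.851832
y = r_b·(sin φ − φ·cos φ) = 0.139791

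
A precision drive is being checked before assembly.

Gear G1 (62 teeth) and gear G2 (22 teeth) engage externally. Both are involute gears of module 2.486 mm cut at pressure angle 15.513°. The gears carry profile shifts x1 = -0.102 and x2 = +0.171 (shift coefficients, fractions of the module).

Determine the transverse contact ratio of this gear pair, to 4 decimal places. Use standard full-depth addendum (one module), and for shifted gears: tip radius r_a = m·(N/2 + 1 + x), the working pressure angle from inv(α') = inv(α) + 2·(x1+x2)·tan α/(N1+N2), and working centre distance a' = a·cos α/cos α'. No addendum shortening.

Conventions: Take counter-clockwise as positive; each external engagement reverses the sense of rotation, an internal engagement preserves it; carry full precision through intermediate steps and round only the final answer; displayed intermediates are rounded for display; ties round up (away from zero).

recognized (one external pair, fixed centres): single-mesh tooth geometry, m = 2.486, N1 = 62, N2 = 22
base radii: r_b1 = 74.258470, r_b2 = 26.349780
tip radii: r_a1 = 79.298428, r_a2 = 30.257106
inv(α') = inv(15.513°) + 2·(-0.102+0.171)·tan α/(62+22) = 0.00727198  ⇒  α' = 15.84461°
a' = a·cos α / cos α' = 104.4120·cos 15.513°/cos 15.84461° = 104.581758
action lengths: √(r_a1²−r_b1²) = 27.819424, √(r_a2²−r_b2²) = 14.872175
base pitch p_b = π·m·cos α = 7.525479
CR = (27.819424 + 14.872175 − 104.581758·sin 15.84461°)/7.525479 = 1.878646
contact ratio ≈ 1.8786

1.8786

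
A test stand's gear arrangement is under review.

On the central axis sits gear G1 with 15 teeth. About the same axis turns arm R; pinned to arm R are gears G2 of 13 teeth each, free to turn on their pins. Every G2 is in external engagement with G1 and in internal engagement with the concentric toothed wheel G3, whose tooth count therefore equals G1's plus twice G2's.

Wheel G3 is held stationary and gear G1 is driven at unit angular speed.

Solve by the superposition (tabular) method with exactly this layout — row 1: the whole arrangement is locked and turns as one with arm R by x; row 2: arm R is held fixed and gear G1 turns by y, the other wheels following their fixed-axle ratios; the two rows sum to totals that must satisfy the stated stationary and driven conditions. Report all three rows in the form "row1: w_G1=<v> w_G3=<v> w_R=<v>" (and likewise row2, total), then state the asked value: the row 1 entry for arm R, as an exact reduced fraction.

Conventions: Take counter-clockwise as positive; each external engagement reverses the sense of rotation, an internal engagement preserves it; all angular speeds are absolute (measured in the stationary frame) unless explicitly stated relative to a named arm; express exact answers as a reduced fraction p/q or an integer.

row1: w_G1=15/56 w_G3=15/56 w_R=15/56
row2: w_G1=41/56 w_G3=-15/56 w_R=0
total: w_G1=1 w_G3=0 w_R=15/56
asked value: 15/56

topology: planetary set — G1 15T / G2 13T / G3 41T, arm = carrier (Willis)
superposition row 1 [locked train]: every member turns x
row 2 (arm held, sun turns y): ω_ring = −(15/41)·y, ω_arm = 0
boundary: total ω_ring = x − (15/41)·y = 0 and total ω_sun = x + y = 1  ⇒  y = 41/56, x = 15/56
row 2 ring = −(15/41)·41/56 = -15/56
totals (row 1 + row 2): sun 15/56 + 41/56 = 1, ring 15/56 + (-15/56) = 0, arm 15/56 + 0 = 15/56
asked cell (row1, arm) = 15/56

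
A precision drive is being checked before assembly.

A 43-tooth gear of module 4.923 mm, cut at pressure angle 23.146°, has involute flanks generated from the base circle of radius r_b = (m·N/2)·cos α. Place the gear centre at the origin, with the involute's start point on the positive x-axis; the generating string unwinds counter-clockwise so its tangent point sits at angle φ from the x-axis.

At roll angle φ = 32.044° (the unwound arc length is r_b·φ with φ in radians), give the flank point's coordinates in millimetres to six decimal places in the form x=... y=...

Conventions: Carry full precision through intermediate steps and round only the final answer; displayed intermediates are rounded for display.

x=111.375900 y=5.499568

topology: single-mesh involute geometry — m = 4.923, N = 43
pitch radius r_p = m·N/2 = 4.923·43/2 = 105.844500
base radius r_b = r_p·cos α = 105.844500·cos 23.146° = 97.324675
roll angle φ = 32.044° = 0.55927331 rad
x = r_b·(cos φ + φ·sin φ) = 111.375900
y = r_b·(sin φ − φ·cos φ) = 5.499568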